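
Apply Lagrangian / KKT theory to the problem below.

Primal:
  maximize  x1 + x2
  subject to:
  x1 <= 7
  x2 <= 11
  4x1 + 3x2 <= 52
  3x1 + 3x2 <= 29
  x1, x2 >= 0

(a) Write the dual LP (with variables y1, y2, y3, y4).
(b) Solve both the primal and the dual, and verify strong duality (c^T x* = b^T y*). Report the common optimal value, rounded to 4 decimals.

The standard primal-dual pair for 'max c^T x s.t. A x <= b, x >= 0' is:
  Dual:  min b^T y  s.t.  A^T y >= c,  y >= 0.

So the dual LP is:
  minimize  7y1 + 11y2 + 52y3 + 29y4
  subject to:
    y1 + 4y3 + 3y4 >= 1
    y2 + 3y3 + 3y4 >= 1
    y1, y2, y3, y4 >= 0

Solving the primal: x* = (7, 2.6667).
  primal value c^T x* = 9.6667.
Solving the dual: y* = (0, 0, 0, 0.3333).
  dual value b^T y* = 9.6667.
Strong duality: c^T x* = b^T y*. Confirmed.

9.6667


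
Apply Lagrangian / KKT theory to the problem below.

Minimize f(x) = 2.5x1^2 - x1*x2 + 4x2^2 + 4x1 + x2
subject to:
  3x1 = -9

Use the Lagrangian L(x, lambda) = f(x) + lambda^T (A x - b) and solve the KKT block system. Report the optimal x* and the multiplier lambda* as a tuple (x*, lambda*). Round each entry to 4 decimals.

Form the Lagrangian:
  L(x, lambda) = (1/2) x^T Q x + c^T x + lambda^T (A x - b)
Stationarity (grad_x L = 0): Q x + c + A^T lambda = 0.
Primal feasibility: A x = b.

This gives the KKT block system:
  [ Q   A^T ] [ x     ]   [-c ]
  [ A    0  ] [ lambda ] = [ b ]

Solving the linear system:
  x*      = (-3, -0.5)
  lambda* = (3.5)
  f(x*)   = 9.5

x* = (-3, -0.5), lambda* = (3.5)


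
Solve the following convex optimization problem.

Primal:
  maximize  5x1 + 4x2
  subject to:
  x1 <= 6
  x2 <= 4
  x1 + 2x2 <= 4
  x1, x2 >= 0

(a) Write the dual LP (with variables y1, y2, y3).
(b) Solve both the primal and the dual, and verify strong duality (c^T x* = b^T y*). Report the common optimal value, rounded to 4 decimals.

The standard primal-dual pair for 'max c^T x s.t. A x <= b, x >= 0' is:
  Dual:  min b^T y  s.t.  A^T y >= c,  y >= 0.

So the dual LP is:
  minimize  6y1 + 4y2 + 4y3
  subject to:
    y1 + y3 >= 5
    y2 + 2y3 >= 4
    y1, y2, y3 >= 0

Solving the primal: x* = (4, 0).
  primal value c^T x* = 20.
Solving the dual: y* = (0, 0, 5).
  dual value b^T y* = 20.
Strong duality: c^T x* = b^T y*. Confirmed.

20


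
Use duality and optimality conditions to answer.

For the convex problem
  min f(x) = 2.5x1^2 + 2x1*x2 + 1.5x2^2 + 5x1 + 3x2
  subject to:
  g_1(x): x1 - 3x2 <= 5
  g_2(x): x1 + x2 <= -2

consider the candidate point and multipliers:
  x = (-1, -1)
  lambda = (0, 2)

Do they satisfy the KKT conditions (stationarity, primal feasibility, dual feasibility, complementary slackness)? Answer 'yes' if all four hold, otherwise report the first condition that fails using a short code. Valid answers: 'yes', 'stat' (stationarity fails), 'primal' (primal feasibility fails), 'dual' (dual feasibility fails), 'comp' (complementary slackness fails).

Gradient of f: grad f(x) = Q x + c = (-2, -2)
Constraint values g_i(x) = a_i^T x - b_i:
  g_1((-1, -1)) = -3
  g_2((-1, -1)) = 0
Stationarity residual: grad f(x) + sum_i lambda_i a_i = (0, 0)
  -> stationarity OK
Primal feasibility (all g_i <= 0): OK
Dual feasibility (all lambda_i >= 0): OK
Complementary slackness (lambda_i * g_i(x) = 0 for all i): OK

Verdict: yes, KKT holds.

yes


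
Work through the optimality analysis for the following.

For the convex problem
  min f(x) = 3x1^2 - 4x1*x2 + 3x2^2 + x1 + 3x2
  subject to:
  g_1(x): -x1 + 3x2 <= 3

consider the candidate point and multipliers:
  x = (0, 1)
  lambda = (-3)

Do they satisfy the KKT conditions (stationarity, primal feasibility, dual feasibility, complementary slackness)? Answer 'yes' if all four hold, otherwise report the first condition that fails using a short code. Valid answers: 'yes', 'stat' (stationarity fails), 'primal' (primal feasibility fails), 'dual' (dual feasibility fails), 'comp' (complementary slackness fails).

Gradient of f: grad f(x) = Q x + c = (-3, 9)
Constraint values g_i(x) = a_i^T x - b_i:
  g_1((0, 1)) = 0
Stationarity residual: grad f(x) + sum_i lambda_i a_i = (0, 0)
  -> stationarity OK
Primal feasibility (all g_i <= 0): OK
Dual feasibility (all lambda_i >= 0): FAILS
Complementary slackness (lambda_i * g_i(x) = 0 for all i): OK

Verdict: the first failing condition is dual_feasibility -> dual.

dual


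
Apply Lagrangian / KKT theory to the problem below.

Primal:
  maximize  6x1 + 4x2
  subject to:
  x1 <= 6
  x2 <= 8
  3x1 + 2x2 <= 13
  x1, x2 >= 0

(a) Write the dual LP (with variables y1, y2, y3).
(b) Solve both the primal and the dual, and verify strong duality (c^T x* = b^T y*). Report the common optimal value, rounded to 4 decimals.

The standard primal-dual pair for 'max c^T x s.t. A x <= b, x >= 0' is:
  Dual:  min b^T y  s.t.  A^T y >= c,  y >= 0.

So the dual LP is:
  minimize  6y1 + 8y2 + 13y3
  subject to:
    y1 + 3y3 >= 6
    y2 + 2y3 >= 4
    y1, y2, y3 >= 0

Solving the primal: x* = (4.3333, 0).
  primal value c^T x* = 26.
Solving the dual: y* = (0, 0, 2).
  dual value b^T y* = 26.
Strong duality: c^T x* = b^T y*. Confirmed.

26


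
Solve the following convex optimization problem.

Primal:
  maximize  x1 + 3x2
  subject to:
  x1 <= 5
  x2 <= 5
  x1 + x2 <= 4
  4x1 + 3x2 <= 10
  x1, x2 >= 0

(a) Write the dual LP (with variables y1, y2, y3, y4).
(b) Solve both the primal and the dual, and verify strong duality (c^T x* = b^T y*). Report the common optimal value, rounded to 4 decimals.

The standard primal-dual pair for 'max c^T x s.t. A x <= b, x >= 0' is:
  Dual:  min b^T y  s.t.  A^T y >= c,  y >= 0.

So the dual LP is:
  minimize  5y1 + 5y2 + 4y3 + 10y4
  subject to:
    y1 + y3 + 4y4 >= 1
    y2 + y3 + 3y4 >= 3
    y1, y2, y3, y4 >= 0

Solving the primal: x* = (0, 3.3333).
  primal value c^T x* = 10.
Solving the dual: y* = (0, 0, 0, 1).
  dual value b^T y* = 10.
Strong duality: c^T x* = b^T y*. Confirmed.

10


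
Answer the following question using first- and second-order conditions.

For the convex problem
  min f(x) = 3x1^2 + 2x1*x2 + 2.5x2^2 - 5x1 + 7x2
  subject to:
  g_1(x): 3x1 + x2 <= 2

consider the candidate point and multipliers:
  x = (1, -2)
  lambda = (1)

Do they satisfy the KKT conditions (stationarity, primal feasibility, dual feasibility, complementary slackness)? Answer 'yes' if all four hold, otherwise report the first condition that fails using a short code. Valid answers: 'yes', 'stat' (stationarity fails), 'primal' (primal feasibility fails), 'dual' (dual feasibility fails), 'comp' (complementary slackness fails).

Gradient of f: grad f(x) = Q x + c = (-3, -1)
Constraint values g_i(x) = a_i^T x - b_i:
  g_1((1, -2)) = -1
Stationarity residual: grad f(x) + sum_i lambda_i a_i = (0, 0)
  -> stationarity OK
Primal feasibility (all g_i <= 0): OK
Dual feasibility (all lambda_i >= 0): OK
Complementary slackness (lambda_i * g_i(x) = 0 for all i): FAILS

Verdict: the first failing condition is complementary_slackness -> comp.

comp


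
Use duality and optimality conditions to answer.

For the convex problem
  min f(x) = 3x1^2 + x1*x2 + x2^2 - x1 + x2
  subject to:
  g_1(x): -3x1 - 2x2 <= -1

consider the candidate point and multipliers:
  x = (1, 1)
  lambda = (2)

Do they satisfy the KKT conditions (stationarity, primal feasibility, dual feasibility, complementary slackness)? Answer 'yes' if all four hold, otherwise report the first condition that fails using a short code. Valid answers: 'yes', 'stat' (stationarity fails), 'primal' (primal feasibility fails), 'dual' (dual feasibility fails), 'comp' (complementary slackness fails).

Gradient of f: grad f(x) = Q x + c = (6, 4)
Constraint values g_i(x) = a_i^T x - b_i:
  g_1((1, 1)) = -4
Stationarity residual: grad f(x) + sum_i lambda_i a_i = (0, 0)
  -> stationarity OK
Primal feasibility (all g_i <= 0): OK
Dual feasibility (all lambda_i >= 0): OK
Complementary slackness (lambda_i * g_i(x) = 0 for all i): FAILS

Verdict: the first failing condition is complementary_slackness -> comp.

comp


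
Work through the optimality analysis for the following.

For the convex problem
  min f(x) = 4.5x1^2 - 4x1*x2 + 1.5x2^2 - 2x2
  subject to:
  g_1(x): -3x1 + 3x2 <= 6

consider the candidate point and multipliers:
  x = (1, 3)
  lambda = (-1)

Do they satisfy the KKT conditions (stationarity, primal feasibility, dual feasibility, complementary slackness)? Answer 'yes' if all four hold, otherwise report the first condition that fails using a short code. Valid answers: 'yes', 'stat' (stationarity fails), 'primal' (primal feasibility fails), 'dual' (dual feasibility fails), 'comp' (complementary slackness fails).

Gradient of f: grad f(x) = Q x + c = (-3, 3)
Constraint values g_i(x) = a_i^T x - b_i:
  g_1((1, 3)) = 0
Stationarity residual: grad f(x) + sum_i lambda_i a_i = (0, 0)
  -> stationarity OK
Primal feasibility (all g_i <= 0): OK
Dual feasibility (all lambda_i >= 0): FAILS
Complementary slackness (lambda_i * g_i(x) = 0 for all i): OK

Verdict: the first failing condition is dual_feasibility -> dual.

dual


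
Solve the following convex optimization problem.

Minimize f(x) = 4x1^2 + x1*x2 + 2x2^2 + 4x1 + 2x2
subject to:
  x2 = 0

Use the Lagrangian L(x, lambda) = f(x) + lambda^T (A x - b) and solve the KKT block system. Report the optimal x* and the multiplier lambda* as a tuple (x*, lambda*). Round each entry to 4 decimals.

Form the Lagrangian:
  L(x, lambda) = (1/2) x^T Q x + c^T x + lambda^T (A x - b)
Stationarity (grad_x L = 0): Q x + c + A^T lambda = 0.
Primal feasibility: A x = b.

This gives the KKT block system:
  [ Q   A^T ] [ x     ]   [-c ]
  [ A    0  ] [ lambda ] = [ b ]

Solving the linear system:
  x*      = (-0.5, 0)
  lambda* = (-1.5)
  f(x*)   = -1

x* = (-0.5, 0), lambda* = (-1.5)


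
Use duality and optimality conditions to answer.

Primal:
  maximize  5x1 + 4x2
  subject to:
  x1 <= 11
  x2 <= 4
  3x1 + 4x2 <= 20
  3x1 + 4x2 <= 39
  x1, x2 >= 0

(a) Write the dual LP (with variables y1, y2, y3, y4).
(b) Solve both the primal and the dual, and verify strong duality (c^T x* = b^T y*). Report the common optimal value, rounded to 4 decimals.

The standard primal-dual pair for 'max c^T x s.t. A x <= b, x >= 0' is:
  Dual:  min b^T y  s.t.  A^T y >= c,  y >= 0.

So the dual LP is:
  minimize  11y1 + 4y2 + 20y3 + 39y4
  subject to:
    y1 + 3y3 + 3y4 >= 5
    y2 + 4y3 + 4y4 >= 4
    y1, y2, y3, y4 >= 0

Solving the primal: x* = (6.6667, 0).
  primal value c^T x* = 33.3333.
Solving the dual: y* = (0, 0, 1.6667, 0).
  dual value b^T y* = 33.3333.
Strong duality: c^T x* = b^T y*. Confirmed.

33.3333


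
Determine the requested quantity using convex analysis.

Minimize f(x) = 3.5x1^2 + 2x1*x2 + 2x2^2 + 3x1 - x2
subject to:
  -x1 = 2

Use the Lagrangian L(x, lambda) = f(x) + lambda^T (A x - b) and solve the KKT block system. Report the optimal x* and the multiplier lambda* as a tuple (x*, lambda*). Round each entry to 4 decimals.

Form the Lagrangian:
  L(x, lambda) = (1/2) x^T Q x + c^T x + lambda^T (A x - b)
Stationarity (grad_x L = 0): Q x + c + A^T lambda = 0.
Primal feasibility: A x = b.

This gives the KKT block system:
  [ Q   A^T ] [ x     ]   [-c ]
  [ A    0  ] [ lambda ] = [ b ]

Solving the linear system:
  x*      = (-2, 1.25)
  lambda* = (-8.5)
  f(x*)   = 4.875

x* = (-2, 1.25), lambda* = (-8.5)


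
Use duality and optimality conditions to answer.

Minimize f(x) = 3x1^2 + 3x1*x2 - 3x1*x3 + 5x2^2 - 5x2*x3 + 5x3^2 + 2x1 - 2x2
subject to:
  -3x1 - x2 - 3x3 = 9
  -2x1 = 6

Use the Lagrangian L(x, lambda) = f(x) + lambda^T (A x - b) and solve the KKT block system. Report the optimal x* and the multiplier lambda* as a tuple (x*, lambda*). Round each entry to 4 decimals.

Form the Lagrangian:
  L(x, lambda) = (1/2) x^T Q x + c^T x + lambda^T (A x - b)
Stationarity (grad_x L = 0): Q x + c + A^T lambda = 0.
Primal feasibility: A x = b.

This gives the KKT block system:
  [ Q   A^T ] [ x     ]   [-c ]
  [ A    0  ] [ lambda ] = [ b ]

Solving the linear system:
  x*      = (-3, 0.9692, -0.3231)
  lambda* = (0.3077, -6.5231)
  f(x*)   = 14.2154

x* = (-3, 0.9692, -0.3231), lambda* = (0.3077, -6.5231)


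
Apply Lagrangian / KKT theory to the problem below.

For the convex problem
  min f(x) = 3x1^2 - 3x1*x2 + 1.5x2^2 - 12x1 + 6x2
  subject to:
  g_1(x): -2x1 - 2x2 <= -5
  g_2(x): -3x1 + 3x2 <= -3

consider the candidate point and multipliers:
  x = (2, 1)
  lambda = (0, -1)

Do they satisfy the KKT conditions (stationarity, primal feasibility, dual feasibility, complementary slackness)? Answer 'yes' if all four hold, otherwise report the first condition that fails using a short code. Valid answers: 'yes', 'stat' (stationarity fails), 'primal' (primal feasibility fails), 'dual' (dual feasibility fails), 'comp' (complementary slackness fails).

Gradient of f: grad f(x) = Q x + c = (-3, 3)
Constraint values g_i(x) = a_i^T x - b_i:
  g_1((2, 1)) = -1
  g_2((2, 1)) = 0
Stationarity residual: grad f(x) + sum_i lambda_i a_i = (0, 0)
  -> stationarity OK
Primal feasibility (all g_i <= 0): OK
Dual feasibility (all lambda_i >= 0): FAILS
Complementary slackness (lambda_i * g_i(x) = 0 for all i): OK

Verdict: the first failing condition is dual_feasibility -> dual.

dual


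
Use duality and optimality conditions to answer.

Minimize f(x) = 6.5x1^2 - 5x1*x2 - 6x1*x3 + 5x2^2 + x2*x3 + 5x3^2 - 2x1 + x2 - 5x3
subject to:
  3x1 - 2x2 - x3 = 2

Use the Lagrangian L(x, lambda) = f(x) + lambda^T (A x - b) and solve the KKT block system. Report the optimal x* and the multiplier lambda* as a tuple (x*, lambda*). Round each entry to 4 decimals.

Form the Lagrangian:
  L(x, lambda) = (1/2) x^T Q x + c^T x + lambda^T (A x - b)
Stationarity (grad_x L = 0): Q x + c + A^T lambda = 0.
Primal feasibility: A x = b.

This gives the KKT block system:
  [ Q   A^T ] [ x     ]   [-c ]
  [ A    0  ] [ lambda ] = [ b ]

Solving the linear system:
  x*      = (0.9278, -0.0567, 0.8969)
  lambda* = (-1.6546)
  f(x*)   = -1.5438

x* = (0.9278, -0.0567, 0.8969), lambda* = (-1.6546)


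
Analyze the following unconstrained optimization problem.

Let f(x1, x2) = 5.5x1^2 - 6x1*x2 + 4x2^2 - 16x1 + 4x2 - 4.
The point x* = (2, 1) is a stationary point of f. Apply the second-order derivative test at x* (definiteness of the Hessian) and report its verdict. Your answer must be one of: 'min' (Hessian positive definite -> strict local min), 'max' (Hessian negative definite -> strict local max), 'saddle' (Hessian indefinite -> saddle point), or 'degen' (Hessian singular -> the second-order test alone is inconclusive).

Compute the Hessian H = grad^2 f:
  H = [[11, -6], [-6, 8]]
Verify stationarity: grad f(x*) = H x* + g = (0, 0).
Eigenvalues of H: 3.3153, 15.6847.
Both eigenvalues > 0, so H is positive definite -> x* is a strict local min.

min


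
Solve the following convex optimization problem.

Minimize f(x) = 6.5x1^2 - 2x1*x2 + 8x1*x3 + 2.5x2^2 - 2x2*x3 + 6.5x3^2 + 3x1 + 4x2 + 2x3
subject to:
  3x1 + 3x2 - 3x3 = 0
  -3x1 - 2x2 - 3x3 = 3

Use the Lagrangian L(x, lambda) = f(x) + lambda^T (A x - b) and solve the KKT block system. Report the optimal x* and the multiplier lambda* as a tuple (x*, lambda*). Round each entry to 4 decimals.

Form the Lagrangian:
  L(x, lambda) = (1/2) x^T Q x + c^T x + lambda^T (A x - b)
Stationarity (grad_x L = 0): Q x + c + A^T lambda = 0.
Primal feasibility: A x = b.

This gives the KKT block system:
  [ Q   A^T ] [ x     ]   [-c ]
  [ A    0  ] [ lambda ] = [ b ]

Solving the linear system:
  x*      = (0.1086, -0.7303, -0.6217)
  lambda* = (-0.7753, -0.4757)
  f(x*)   = -1.206

x* = (0.1086, -0.7303, -0.6217), lambda* = (-0.7753, -0.4757)


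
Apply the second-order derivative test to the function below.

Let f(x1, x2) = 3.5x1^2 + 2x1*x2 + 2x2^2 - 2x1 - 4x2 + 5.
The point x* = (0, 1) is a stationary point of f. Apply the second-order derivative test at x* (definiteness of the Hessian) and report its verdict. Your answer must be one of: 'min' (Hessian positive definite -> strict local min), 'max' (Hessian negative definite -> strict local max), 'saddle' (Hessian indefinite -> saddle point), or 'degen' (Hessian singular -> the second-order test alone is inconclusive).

Compute the Hessian H = grad^2 f:
  H = [[7, 2], [2, 4]]
Verify stationarity: grad f(x*) = H x* + g = (0, 0).
Eigenvalues of H: 3, 8.
Both eigenvalues > 0, so H is positive definite -> x* is a strict local min.

min


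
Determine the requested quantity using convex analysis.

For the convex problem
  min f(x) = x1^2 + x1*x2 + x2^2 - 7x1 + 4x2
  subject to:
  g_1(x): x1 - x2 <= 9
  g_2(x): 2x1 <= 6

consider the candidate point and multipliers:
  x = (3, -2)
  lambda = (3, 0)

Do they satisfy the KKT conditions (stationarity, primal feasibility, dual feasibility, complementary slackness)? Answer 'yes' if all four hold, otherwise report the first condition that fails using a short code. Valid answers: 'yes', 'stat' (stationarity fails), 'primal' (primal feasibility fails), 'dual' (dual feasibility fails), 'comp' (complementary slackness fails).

Gradient of f: grad f(x) = Q x + c = (-3, 3)
Constraint values g_i(x) = a_i^T x - b_i:
  g_1((3, -2)) = -4
  g_2((3, -2)) = 0
Stationarity residual: grad f(x) + sum_i lambda_i a_i = (0, 0)
  -> stationarity OK
Primal feasibility (all g_i <= 0): OK
Dual feasibility (all lambda_i >= 0): OK
Complementary slackness (lambda_i * g_i(x) = 0 for all i): FAILS

Verdict: the first failing condition is complementary_slackness -> comp.

comp


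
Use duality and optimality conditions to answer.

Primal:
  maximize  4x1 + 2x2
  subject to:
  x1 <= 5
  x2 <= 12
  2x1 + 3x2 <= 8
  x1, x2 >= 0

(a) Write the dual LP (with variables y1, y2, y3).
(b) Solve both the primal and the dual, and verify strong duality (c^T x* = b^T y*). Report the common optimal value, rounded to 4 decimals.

The standard primal-dual pair for 'max c^T x s.t. A x <= b, x >= 0' is:
  Dual:  min b^T y  s.t.  A^T y >= c,  y >= 0.

So the dual LP is:
  minimize  5y1 + 12y2 + 8y3
  subject to:
    y1 + 2y3 >= 4
    y2 + 3y3 >= 2
    y1, y2, y3 >= 0

Solving the primal: x* = (4, 0).
  primal value c^T x* = 16.
Solving the dual: y* = (0, 0, 2).
  dual value b^T y* = 16.
Strong duality: c^T x* = b^T y*. Confirmed.

16


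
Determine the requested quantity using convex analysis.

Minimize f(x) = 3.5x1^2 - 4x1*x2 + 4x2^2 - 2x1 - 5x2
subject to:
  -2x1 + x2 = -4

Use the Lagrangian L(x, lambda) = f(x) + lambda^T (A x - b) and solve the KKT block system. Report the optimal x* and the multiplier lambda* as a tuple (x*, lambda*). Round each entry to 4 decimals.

Form the Lagrangian:
  L(x, lambda) = (1/2) x^T Q x + c^T x + lambda^T (A x - b)
Stationarity (grad_x L = 0): Q x + c + A^T lambda = 0.
Primal feasibility: A x = b.

This gives the KKT block system:
  [ Q   A^T ] [ x     ]   [-c ]
  [ A    0  ] [ lambda ] = [ b ]

Solving the linear system:
  x*      = (2.6087, 1.2174)
  lambda* = (5.6957)
  f(x*)   = 5.7391

x* = (2.6087, 1.2174), lambda* = (5.6957)


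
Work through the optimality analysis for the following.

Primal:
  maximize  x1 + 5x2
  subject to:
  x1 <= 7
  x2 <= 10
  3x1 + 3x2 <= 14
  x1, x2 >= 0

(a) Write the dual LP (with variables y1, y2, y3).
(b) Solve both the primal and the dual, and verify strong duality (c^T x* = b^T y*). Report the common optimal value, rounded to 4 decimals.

The standard primal-dual pair for 'max c^T x s.t. A x <= b, x >= 0' is:
  Dual:  min b^T y  s.t.  A^T y >= c,  y >= 0.

So the dual LP is:
  minimize  7y1 + 10y2 + 14y3
  subject to:
    y1 + 3y3 >= 1
    y2 + 3y3 >= 5
    y1, y2, y3 >= 0

Solving the primal: x* = (0, 4.6667).
  primal value c^T x* = 23.3333.
Solving the dual: y* = (0, 0, 1.6667).
  dual value b^T y* = 23.3333.
Strong duality: c^T x* = b^T y*. Confirmed.

23.3333


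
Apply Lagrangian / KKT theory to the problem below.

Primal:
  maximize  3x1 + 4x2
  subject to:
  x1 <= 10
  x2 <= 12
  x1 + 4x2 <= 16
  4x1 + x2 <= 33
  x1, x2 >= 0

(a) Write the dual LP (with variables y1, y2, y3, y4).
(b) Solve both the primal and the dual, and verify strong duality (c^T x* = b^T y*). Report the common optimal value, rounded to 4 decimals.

The standard primal-dual pair for 'max c^T x s.t. A x <= b, x >= 0' is:
  Dual:  min b^T y  s.t.  A^T y >= c,  y >= 0.

So the dual LP is:
  minimize  10y1 + 12y2 + 16y3 + 33y4
  subject to:
    y1 + y3 + 4y4 >= 3
    y2 + 4y3 + y4 >= 4
    y1, y2, y3, y4 >= 0

Solving the primal: x* = (7.7333, 2.0667).
  primal value c^T x* = 31.4667.
Solving the dual: y* = (0, 0, 0.8667, 0.5333).
  dual value b^T y* = 31.4667.
Strong duality: c^T x* = b^T y*. Confirmed.

31.4667


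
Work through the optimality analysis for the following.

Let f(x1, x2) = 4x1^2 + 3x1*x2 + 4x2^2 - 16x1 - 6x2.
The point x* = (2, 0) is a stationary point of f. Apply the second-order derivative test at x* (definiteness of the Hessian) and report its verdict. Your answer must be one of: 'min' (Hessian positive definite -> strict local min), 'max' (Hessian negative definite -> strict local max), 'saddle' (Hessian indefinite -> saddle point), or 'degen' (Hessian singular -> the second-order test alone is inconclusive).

Compute the Hessian H = grad^2 f:
  H = [[8, 3], [3, 8]]
Verify stationarity: grad f(x*) = H x* + g = (0, 0).
Eigenvalues of H: 5, 11.
Both eigenvalues > 0, so H is positive definite -> x* is a strict local min.

min


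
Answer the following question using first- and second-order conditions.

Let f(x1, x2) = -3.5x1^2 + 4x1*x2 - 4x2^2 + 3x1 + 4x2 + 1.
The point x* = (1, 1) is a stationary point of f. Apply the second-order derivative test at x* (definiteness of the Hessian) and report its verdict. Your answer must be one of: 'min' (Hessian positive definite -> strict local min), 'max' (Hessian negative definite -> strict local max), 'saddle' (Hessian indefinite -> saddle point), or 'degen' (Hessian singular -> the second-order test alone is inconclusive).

Compute the Hessian H = grad^2 f:
  H = [[-7, 4], [4, -8]]
Verify stationarity: grad f(x*) = H x* + g = (0, 0).
Eigenvalues of H: -11.5311, -3.4689.
Both eigenvalues < 0, so H is negative definite -> x* is a strict local max.

max


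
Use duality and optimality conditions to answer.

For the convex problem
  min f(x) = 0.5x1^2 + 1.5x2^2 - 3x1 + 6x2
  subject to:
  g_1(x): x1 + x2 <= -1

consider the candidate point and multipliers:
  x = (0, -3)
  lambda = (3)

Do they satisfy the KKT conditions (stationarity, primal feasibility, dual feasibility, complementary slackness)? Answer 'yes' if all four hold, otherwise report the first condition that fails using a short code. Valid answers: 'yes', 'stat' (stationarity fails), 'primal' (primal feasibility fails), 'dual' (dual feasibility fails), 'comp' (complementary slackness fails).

Gradient of f: grad f(x) = Q x + c = (-3, -3)
Constraint values g_i(x) = a_i^T x - b_i:
  g_1((0, -3)) = -2
Stationarity residual: grad f(x) + sum_i lambda_i a_i = (0, 0)
  -> stationarity OK
Primal feasibility (all g_i <= 0): OK
Dual feasibility (all lambda_i >= 0): OK
Complementary slackness (lambda_i * g_i(x) = 0 for all i): FAILS

Verdict: the first failing condition is complementary_slackness -> comp.

comp


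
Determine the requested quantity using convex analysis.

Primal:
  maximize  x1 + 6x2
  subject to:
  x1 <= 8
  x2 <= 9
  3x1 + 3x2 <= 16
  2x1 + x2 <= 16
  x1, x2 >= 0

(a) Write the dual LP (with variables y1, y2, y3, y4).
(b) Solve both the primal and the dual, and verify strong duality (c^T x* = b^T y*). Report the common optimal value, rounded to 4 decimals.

The standard primal-dual pair for 'max c^T x s.t. A x <= b, x >= 0' is:
  Dual:  min b^T y  s.t.  A^T y >= c,  y >= 0.

So the dual LP is:
  minimize  8y1 + 9y2 + 16y3 + 16y4
  subject to:
    y1 + 3y3 + 2y4 >= 1
    y2 + 3y3 + y4 >= 6
    y1, y2, y3, y4 >= 0

Solving the primal: x* = (0, 5.3333).
  primal value c^T x* = 32.
Solving the dual: y* = (0, 0, 2, 0).
  dual value b^T y* = 32.
Strong duality: c^T x* = b^T y*. Confirmed.

32


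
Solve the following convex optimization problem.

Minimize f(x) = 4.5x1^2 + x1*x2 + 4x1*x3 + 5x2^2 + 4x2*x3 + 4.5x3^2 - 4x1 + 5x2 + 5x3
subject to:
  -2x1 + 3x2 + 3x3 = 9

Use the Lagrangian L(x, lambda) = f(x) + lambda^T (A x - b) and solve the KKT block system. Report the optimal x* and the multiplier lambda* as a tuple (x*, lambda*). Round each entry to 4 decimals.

Form the Lagrangian:
  L(x, lambda) = (1/2) x^T Q x + c^T x + lambda^T (A x - b)
Stationarity (grad_x L = 0): Q x + c + A^T lambda = 0.
Primal feasibility: A x = b.

This gives the KKT block system:
  [ Q   A^T ] [ x     ]   [-c ]
  [ A    0  ] [ lambda ] = [ b ]

Solving the linear system:
  x*      = (-1.4092, 0.5523, 1.5083)
  lambda* = (-5.0488)
  f(x*)   = 30.6895

x* = (-1.4092, 0.5523, 1.5083), lambda* = (-5.0488)


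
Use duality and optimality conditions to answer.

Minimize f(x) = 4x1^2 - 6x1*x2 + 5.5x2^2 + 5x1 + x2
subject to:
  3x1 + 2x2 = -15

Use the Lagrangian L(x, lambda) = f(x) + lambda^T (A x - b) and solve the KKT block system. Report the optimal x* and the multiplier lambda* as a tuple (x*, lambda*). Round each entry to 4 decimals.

Form the Lagrangian:
  L(x, lambda) = (1/2) x^T Q x + c^T x + lambda^T (A x - b)
Stationarity (grad_x L = 0): Q x + c + A^T lambda = 0.
Primal feasibility: A x = b.

This gives the KKT block system:
  [ Q   A^T ] [ x     ]   [-c ]
  [ A    0  ] [ lambda ] = [ b ]

Solving the linear system:
  x*      = (-3.3941, -2.4089)
  lambda* = (2.5665)
  f(x*)   = 9.5591

x* = (-3.3941, -2.4089), lambda* = (2.5665)


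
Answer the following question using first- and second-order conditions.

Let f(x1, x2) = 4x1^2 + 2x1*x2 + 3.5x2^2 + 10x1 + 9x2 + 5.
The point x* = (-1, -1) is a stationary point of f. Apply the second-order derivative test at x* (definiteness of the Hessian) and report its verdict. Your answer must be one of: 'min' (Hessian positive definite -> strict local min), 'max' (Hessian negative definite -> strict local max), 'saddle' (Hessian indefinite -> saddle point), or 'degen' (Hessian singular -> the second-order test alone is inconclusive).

Compute the Hessian H = grad^2 f:
  H = [[8, 2], [2, 7]]
Verify stationarity: grad f(x*) = H x* + g = (0, 0).
Eigenvalues of H: 5.4384, 9.5616.
Both eigenvalues > 0, so H is positive definite -> x* is a strict local min.

min


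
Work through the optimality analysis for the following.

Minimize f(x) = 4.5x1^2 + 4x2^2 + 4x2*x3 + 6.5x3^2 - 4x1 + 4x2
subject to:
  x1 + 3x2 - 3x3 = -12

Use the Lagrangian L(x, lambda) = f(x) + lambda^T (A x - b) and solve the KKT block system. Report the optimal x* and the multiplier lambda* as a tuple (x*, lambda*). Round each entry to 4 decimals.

Form the Lagrangian:
  L(x, lambda) = (1/2) x^T Q x + c^T x + lambda^T (A x - b)
Stationarity (grad_x L = 0): Q x + c + A^T lambda = 0.
Primal feasibility: A x = b.

This gives the KKT block system:
  [ Q   A^T ] [ x     ]   [-c ]
  [ A    0  ] [ lambda ] = [ b ]

Solving the linear system:
  x*      = (0.0788, -2.4982, 1.5281)
  lambda* = (3.2909)
  f(x*)   = 14.5917

x* = (0.0788, -2.4982, 1.5281), lambda* = (3.2909)


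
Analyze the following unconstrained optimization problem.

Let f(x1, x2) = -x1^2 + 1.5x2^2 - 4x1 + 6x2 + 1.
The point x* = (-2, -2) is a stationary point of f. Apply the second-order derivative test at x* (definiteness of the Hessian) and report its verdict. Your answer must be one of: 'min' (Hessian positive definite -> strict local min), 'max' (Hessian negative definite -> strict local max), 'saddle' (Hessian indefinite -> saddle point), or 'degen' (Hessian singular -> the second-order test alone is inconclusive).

Compute the Hessian H = grad^2 f:
  H = [[-2, 0], [0, 3]]
Verify stationarity: grad f(x*) = H x* + g = (0, 0).
Eigenvalues of H: -2, 3.
Eigenvalues have mixed signs, so H is indefinite -> x* is a saddle point.

saddle


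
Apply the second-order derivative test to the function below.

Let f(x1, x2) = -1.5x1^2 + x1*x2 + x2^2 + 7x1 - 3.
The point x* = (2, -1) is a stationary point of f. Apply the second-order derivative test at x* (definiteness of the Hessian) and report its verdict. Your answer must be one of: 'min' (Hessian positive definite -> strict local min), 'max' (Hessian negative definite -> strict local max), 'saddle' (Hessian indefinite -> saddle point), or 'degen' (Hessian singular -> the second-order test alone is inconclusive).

Compute the Hessian H = grad^2 f:
  H = [[-3, 1], [1, 2]]
Verify stationarity: grad f(x*) = H x* + g = (0, 0).
Eigenvalues of H: -3.1926, 2.1926.
Eigenvalues have mixed signs, so H is indefinite -> x* is a saddle point.

saddle


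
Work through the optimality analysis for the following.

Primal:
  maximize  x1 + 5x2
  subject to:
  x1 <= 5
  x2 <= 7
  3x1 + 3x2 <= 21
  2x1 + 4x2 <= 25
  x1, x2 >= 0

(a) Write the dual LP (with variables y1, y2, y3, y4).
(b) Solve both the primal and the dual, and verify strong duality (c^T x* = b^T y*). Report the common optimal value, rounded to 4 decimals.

The standard primal-dual pair for 'max c^T x s.t. A x <= b, x >= 0' is:
  Dual:  min b^T y  s.t.  A^T y >= c,  y >= 0.

So the dual LP is:
  minimize  5y1 + 7y2 + 21y3 + 25y4
  subject to:
    y1 + 3y3 + 2y4 >= 1
    y2 + 3y3 + 4y4 >= 5
    y1, y2, y3, y4 >= 0

Solving the primal: x* = (0, 6.25).
  primal value c^T x* = 31.25.
Solving the dual: y* = (0, 0, 0, 1.25).
  dual value b^T y* = 31.25.
Strong duality: c^T x* = b^T y*. Confirmed.

31.25


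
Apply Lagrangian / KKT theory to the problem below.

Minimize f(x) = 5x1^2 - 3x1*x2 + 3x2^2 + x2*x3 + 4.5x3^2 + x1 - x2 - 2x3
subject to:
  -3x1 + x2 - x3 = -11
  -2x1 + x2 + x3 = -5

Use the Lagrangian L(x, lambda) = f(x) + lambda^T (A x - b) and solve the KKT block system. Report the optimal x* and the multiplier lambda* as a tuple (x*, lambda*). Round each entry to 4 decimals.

Form the Lagrangian:
  L(x, lambda) = (1/2) x^T Q x + c^T x + lambda^T (A x - b)
Stationarity (grad_x L = 0): Q x + c + A^T lambda = 0.
Primal feasibility: A x = b.

This gives the KKT block system:
  [ Q   A^T ] [ x     ]   [-c ]
  [ A    0  ] [ lambda ] = [ b ]

Solving the linear system:
  x*      = (3.0543, -0.3643, 1.4729)
  lambda* = (10.8837, -0.0078)
  f(x*)   = 60.0775

x* = (3.0543, -0.3643, 1.4729), lambda* = (10.8837, -0.0078)


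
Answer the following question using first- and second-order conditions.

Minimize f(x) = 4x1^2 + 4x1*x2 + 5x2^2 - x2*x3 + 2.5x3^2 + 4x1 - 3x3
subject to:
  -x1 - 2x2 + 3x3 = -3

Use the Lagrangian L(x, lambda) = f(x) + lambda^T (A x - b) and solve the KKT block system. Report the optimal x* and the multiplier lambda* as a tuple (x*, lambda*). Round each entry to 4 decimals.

Form the Lagrangian:
  L(x, lambda) = (1/2) x^T Q x + c^T x + lambda^T (A x - b)
Stationarity (grad_x L = 0): Q x + c + A^T lambda = 0.
Primal feasibility: A x = b.

This gives the KKT block system:
  [ Q   A^T ] [ x     ]   [-c ]
  [ A    0  ] [ lambda ] = [ b ]

Solving the linear system:
  x*      = (-0.5008, 0.6177, -0.7551)
  lambda* = (2.4645)
  f(x*)   = 3.8278

x* = (-0.5008, 0.6177, -0.7551), lambda* = (2.4645)


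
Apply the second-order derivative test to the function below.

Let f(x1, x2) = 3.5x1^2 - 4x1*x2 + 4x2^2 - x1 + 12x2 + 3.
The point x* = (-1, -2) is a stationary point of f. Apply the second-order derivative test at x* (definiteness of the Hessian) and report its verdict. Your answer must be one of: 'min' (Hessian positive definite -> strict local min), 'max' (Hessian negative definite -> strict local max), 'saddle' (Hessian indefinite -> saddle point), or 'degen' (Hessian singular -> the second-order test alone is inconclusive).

Compute the Hessian H = grad^2 f:
  H = [[7, -4], [-4, 8]]
Verify stationarity: grad f(x*) = H x* + g = (0, 0).
Eigenvalues of H: 3.4689, 11.5311.
Both eigenvalues > 0, so H is positive definite -> x* is a strict local min.

min


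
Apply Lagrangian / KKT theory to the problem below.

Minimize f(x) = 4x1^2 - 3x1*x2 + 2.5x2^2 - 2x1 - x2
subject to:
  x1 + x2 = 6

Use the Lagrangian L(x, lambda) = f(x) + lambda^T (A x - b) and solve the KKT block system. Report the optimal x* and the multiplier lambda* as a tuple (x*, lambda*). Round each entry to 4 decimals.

Form the Lagrangian:
  L(x, lambda) = (1/2) x^T Q x + c^T x + lambda^T (A x - b)
Stationarity (grad_x L = 0): Q x + c + A^T lambda = 0.
Primal feasibility: A x = b.

This gives the KKT block system:
  [ Q   A^T ] [ x     ]   [-c ]
  [ A    0  ] [ lambda ] = [ b ]

Solving the linear system:
  x*      = (2.5789, 3.4211)
  lambda* = (-8.3684)
  f(x*)   = 20.8158

x* = (2.5789, 3.4211), lambda* = (-8.3684)


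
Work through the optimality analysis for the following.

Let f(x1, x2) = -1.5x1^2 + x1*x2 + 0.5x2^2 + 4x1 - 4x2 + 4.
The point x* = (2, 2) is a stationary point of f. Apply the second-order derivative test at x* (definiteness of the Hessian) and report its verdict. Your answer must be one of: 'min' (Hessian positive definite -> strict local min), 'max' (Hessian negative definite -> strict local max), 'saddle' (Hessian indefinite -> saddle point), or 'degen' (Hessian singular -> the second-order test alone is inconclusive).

Compute the Hessian H = grad^2 f:
  H = [[-3, 1], [1, 1]]
Verify stationarity: grad f(x*) = H x* + g = (0, 0).
Eigenvalues of H: -3.2361, 1.2361.
Eigenvalues have mixed signs, so H is indefinite -> x* is a saddle point.

saddle


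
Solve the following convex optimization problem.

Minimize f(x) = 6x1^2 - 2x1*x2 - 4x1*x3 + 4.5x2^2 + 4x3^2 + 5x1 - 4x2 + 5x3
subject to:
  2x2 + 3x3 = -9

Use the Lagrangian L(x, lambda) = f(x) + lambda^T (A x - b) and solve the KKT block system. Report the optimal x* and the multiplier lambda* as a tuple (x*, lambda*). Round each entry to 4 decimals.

Form the Lagrangian:
  L(x, lambda) = (1/2) x^T Q x + c^T x + lambda^T (A x - b)
Stationarity (grad_x L = 0): Q x + c + A^T lambda = 0.
Primal feasibility: A x = b.

This gives the KKT block system:
  [ Q   A^T ] [ x     ]   [-c ]
  [ A    0  ] [ lambda ] = [ b ]

Solving the linear system:
  x*      = (-1.3824, -0.6169, -2.5888)
  lambda* = (3.3935)
  f(x*)   = 6.5766

x* = (-1.3824, -0.6169, -2.5888), lambda* = (3.3935)


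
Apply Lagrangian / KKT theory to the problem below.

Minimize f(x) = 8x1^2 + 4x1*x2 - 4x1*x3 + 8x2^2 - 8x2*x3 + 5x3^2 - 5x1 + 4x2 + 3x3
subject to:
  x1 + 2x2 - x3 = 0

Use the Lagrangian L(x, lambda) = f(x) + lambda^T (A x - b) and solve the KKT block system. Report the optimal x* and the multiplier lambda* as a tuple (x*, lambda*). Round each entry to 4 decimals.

Form the Lagrangian:
  L(x, lambda) = (1/2) x^T Q x + c^T x + lambda^T (A x - b)
Stationarity (grad_x L = 0): Q x + c + A^T lambda = 0.
Primal feasibility: A x = b.

This gives the KKT block system:
  [ Q   A^T ] [ x     ]   [-c ]
  [ A    0  ] [ lambda ] = [ b ]

Solving the linear system:
  x*      = (0.3478, -0.5326, -0.7174)
  lambda* = (-1.3043)
  f(x*)   = -3.0109

x* = (0.3478, -0.5326, -0.7174), lambda* = (-1.3043)


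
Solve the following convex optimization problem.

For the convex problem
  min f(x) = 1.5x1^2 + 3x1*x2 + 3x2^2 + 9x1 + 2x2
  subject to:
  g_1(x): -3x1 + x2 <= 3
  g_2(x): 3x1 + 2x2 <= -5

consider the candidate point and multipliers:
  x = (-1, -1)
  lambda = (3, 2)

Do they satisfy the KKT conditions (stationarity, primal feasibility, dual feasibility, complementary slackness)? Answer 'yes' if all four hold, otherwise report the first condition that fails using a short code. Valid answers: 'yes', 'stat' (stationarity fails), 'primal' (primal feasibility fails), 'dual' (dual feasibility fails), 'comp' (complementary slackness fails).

Gradient of f: grad f(x) = Q x + c = (3, -7)
Constraint values g_i(x) = a_i^T x - b_i:
  g_1((-1, -1)) = -1
  g_2((-1, -1)) = 0
Stationarity residual: grad f(x) + sum_i lambda_i a_i = (0, 0)
  -> stationarity OK
Primal feasibility (all g_i <= 0): OK
Dual feasibility (all lambda_i >= 0): OK
Complementary slackness (lambda_i * g_i(x) = 0 for all i): FAILS

Verdict: the first failing condition is complementary_slackness -> comp.

comp


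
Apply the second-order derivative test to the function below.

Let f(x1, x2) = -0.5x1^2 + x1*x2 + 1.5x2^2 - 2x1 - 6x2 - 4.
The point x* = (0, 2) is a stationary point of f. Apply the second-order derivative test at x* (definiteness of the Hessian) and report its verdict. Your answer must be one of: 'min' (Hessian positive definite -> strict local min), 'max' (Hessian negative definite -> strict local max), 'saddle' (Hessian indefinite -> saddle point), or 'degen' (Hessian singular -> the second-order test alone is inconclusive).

Compute the Hessian H = grad^2 f:
  H = [[-1, 1], [1, 3]]
Verify stationarity: grad f(x*) = H x* + g = (0, 0).
Eigenvalues of H: -1.2361, 3.2361.
Eigenvalues have mixed signs, so H is indefinite -> x* is a saddle point.

saddle


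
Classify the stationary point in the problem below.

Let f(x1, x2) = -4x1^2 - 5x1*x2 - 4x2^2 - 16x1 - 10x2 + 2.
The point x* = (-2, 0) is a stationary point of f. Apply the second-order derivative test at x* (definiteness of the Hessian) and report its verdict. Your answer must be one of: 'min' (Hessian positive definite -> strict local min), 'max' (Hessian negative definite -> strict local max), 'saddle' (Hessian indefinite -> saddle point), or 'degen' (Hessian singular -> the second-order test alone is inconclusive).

Compute the Hessian H = grad^2 f:
  H = [[-8, -5], [-5, -8]]
Verify stationarity: grad f(x*) = H x* + g = (0, 0).
Eigenvalues of H: -13, -3.
Both eigenvalues < 0, so H is negative definite -> x* is a strict local max.

max


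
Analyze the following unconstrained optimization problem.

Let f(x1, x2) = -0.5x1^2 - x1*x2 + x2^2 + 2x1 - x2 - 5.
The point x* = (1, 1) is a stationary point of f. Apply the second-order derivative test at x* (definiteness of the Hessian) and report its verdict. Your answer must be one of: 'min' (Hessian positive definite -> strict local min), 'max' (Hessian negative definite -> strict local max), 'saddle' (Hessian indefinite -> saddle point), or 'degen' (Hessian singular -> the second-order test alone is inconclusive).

Compute the Hessian H = grad^2 f:
  H = [[-1, -1], [-1, 2]]
Verify stationarity: grad f(x*) = H x* + g = (0, 0).
Eigenvalues of H: -1.3028, 2.3028.
Eigenvalues have mixed signs, so H is indefinite -> x* is a saddle point.

saddle


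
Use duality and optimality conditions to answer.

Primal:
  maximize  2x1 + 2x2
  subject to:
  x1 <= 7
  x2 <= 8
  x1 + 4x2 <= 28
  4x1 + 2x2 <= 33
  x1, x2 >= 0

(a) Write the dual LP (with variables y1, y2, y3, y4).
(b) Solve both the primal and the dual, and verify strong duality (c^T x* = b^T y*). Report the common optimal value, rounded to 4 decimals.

The standard primal-dual pair for 'max c^T x s.t. A x <= b, x >= 0' is:
  Dual:  min b^T y  s.t.  A^T y >= c,  y >= 0.

So the dual LP is:
  minimize  7y1 + 8y2 + 28y3 + 33y4
  subject to:
    y1 + y3 + 4y4 >= 2
    y2 + 4y3 + 2y4 >= 2
    y1, y2, y3, y4 >= 0

Solving the primal: x* = (5.4286, 5.6429).
  primal value c^T x* = 22.1429.
Solving the dual: y* = (0, 0, 0.2857, 0.4286).
  dual value b^T y* = 22.1429.
Strong duality: c^T x* = b^T y*. Confirmed.

22.1429


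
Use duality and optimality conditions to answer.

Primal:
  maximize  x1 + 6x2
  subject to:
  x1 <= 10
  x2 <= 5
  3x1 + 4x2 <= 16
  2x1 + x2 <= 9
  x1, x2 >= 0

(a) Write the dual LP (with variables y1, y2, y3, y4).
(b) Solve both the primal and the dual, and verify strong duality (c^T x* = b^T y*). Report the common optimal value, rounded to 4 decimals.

The standard primal-dual pair for 'max c^T x s.t. A x <= b, x >= 0' is:
  Dual:  min b^T y  s.t.  A^T y >= c,  y >= 0.

So the dual LP is:
  minimize  10y1 + 5y2 + 16y3 + 9y4
  subject to:
    y1 + 3y3 + 2y4 >= 1
    y2 + 4y3 + y4 >= 6
    y1, y2, y3, y4 >= 0

Solving the primal: x* = (0, 4).
  primal value c^T x* = 24.
Solving the dual: y* = (0, 0, 1.5, 0).
  dual value b^T y* = 24.
Strong duality: c^T x* = b^T y*. Confirmed.

24


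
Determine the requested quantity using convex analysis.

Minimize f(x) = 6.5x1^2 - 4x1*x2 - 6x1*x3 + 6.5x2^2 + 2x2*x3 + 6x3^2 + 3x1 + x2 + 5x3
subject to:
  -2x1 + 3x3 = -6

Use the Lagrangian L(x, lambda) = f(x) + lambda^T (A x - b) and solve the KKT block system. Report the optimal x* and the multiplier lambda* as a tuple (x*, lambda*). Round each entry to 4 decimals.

Form the Lagrangian:
  L(x, lambda) = (1/2) x^T Q x + c^T x + lambda^T (A x - b)
Stationarity (grad_x L = 0): Q x + c + A^T lambda = 0.
Primal feasibility: A x = b.

This gives the KKT block system:
  [ Q   A^T ] [ x     ]   [-c ]
  [ A    0  ] [ lambda ] = [ b ]

Solving the linear system:
  x*      = (-0.1755, 0.1948, -2.117)
  lambda* = (6.3205)
  f(x*)   = 13.5031

x* = (-0.1755, 0.1948, -2.117), lambda* = (6.3205)
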